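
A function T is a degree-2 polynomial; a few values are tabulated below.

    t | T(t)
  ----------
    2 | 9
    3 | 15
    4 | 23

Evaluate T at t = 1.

Write T(t) = at² + bt + c; the 3 given values yield a linear system in the 3 coefficients.
Solving, T(t) = t² + t + 3.
Then T(1) = 5.

5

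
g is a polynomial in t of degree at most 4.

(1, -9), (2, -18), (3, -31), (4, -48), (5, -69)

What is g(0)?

First differences: -9, -13, -17, -21. Second differences: -4, -4, -4.
Level-2 differences are constant, so g has degree 2.
Fitting a degree-2 polynomial gives g(t) = -2t² - 3t - 4.
The constant term is g(0) = -4.

-4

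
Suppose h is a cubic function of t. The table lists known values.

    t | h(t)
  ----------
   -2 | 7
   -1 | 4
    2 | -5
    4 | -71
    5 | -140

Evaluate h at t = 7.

Write h(t) = at³ + bt² + ct + d; the 5 given values yield a linear system in the 4 coefficients.
Solving, h(t) = -t³ - t² + t + 5.
Then h(7) = -380.

-380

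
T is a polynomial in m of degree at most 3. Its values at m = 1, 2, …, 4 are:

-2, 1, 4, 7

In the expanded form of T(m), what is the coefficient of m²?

0

First differences: 3, 3, 3.
Level-1 differences are constant, so T has degree 1.
Fitting a degree-1 polynomial gives T(m) = 3m - 5.
The coefficient of m² is 0.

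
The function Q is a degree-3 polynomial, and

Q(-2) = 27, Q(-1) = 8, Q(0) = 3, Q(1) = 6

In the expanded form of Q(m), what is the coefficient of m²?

4

Write Q(m) = am³ + bm² + cm + d; the 4 given values yield a linear system in the 4 coefficients.
Solving, Q(m) = -m³ + 4m² + 3.
The coefficient of m² is 4.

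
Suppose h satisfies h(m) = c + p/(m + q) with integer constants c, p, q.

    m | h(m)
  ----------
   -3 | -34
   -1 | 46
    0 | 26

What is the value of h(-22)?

(h(m) − c)(m + q) = p for each data point; the three points give a linear system in c and q, then p follows.
Solving: c = 6, q = 2, p = 40, so h(m) = 6 + 40/(m + 2).
Then h(-22) = 6 + 40/(-20) = 4.

4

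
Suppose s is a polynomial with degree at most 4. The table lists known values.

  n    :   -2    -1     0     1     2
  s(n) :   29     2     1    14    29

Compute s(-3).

94

Write s(n) = an^4 + bn³ + cn² + dn + e; the 5 given values yield a linear system in the 5 coefficients.
Solving, the leading coefficient vanishes, and s(n) = -2n³ + 7n² + 8n + 1.
Then s(-3) = 94.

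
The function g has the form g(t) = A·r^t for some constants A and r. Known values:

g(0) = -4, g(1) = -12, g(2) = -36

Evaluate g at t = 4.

-324

Consecutive ratio: -12/(-4) = 3, and -36/(-12) = 3, so r = 3.
Then A·3^0 = -4 gives A = -4, and g(t) = -4·3^t.
g(4) = -4·3^4 = -324.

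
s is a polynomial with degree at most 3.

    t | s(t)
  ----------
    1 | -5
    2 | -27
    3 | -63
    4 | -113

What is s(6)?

First differences: -22, -36, -50. Second differences: -14, -14.
Level-2 differences are constant, so s has degree 2.
Fitting a degree-2 polynomial gives s(t) = -7t² - t + 3.
Then s(6) = -255.

-255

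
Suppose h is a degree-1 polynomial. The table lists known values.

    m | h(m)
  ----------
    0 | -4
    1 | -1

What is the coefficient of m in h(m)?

Write h(m) = am + b; the 2 given values yield a linear system in the 2 coefficients.
Solving, h(m) = 3m - 4.
The coefficient of m is 3.

3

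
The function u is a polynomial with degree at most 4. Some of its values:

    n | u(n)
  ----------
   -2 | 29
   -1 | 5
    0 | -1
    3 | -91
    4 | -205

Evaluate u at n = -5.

389

Write u(n) = an^4 + bn³ + cn² + dn + e; the 5 given values yield a linear system in the 5 coefficients.
Solving, the leading coefficient vanishes, and u(n) = -3n³ - 3n - 1.
Then u(-5) = 389.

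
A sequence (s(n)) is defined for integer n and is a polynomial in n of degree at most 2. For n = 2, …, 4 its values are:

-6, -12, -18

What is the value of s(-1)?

First differences: -6, -6.
Level-1 differences are constant, so s has degree 1.
Fitting a degree-1 polynomial gives s(n) = -6n + 6.
Then s(-1) = 12.

12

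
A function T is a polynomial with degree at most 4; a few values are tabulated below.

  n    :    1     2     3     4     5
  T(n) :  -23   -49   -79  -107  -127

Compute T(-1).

-7

First differences: -26, -30, -28, -20. Second differences: -4, 2, 8. Third differences: 6, 6.
Level-3 differences are constant, so T has degree 3.
Fitting a degree-3 polynomial gives T(n) = n³ - 8n² - 9n - 7.
Then T(-1) = -7.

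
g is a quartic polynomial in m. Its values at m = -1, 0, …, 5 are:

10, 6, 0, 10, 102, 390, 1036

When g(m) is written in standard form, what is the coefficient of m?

-4

First differences: -4, -6, 10, 92, 288, 646. Second differences: -2, 16, 82, 196, 358. Third differences: 18, 66, 114, 162. Fourth differences: 48, 48, 48.
Level-4 differences are constant, so g has degree 4.
Fitting a degree-4 polynomial gives g(m) = 2m^4 - m³ - 3m² - 4m + 6.
The coefficient of m is -4.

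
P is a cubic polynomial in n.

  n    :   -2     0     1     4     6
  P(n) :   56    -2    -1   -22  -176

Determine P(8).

Write P(n) = an³ + bn² + cn + d; the 5 given values yield a linear system in the 4 coefficients.
Solving, P(n) = -2n³ + 8n² - 5n - 2.
Then P(8) = -554.

-554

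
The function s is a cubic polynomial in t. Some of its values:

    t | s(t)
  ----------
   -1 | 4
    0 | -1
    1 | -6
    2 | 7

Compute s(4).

Write s(t) = at³ + bt² + ct + d; the 4 given values yield a linear system in the 4 coefficients.
Solving, s(t) = 3t³ - 8t - 1.
Then s(4) = 159.

159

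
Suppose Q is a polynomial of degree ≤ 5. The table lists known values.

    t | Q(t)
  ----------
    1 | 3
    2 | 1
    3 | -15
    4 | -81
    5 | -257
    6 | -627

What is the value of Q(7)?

-1299

Write Q(t) = at^5 + bt^4 + ct³ + dt² + et + p; the 6 given values yield a linear system in the 6 coefficients.
Solving, the leading coefficient vanishes, and Q(t) = -t^4 + 4t³ - 6t² + 3t + 3.
Then Q(7) = -1299.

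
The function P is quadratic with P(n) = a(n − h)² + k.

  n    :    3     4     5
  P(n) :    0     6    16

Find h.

2

First differences 6, 10; second difference 4 = 2a, so a = 2.
Expanding, the n-coefficient is −2ah = -4h; matching it to the data gives h = 2, and then k = -2.
So P(n) = 2(n − 2)² − 2.
Hence h = 2.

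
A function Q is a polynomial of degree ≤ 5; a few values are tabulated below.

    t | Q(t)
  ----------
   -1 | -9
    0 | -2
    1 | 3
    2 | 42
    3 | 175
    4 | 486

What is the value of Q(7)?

3687

First differences: 7, 5, 39, 133, 311. Second differences: -2, 34, 94, 178. Third differences: 36, 60, 84. Fourth differences: 24, 24.
Level-4 differences are constant, so Q has degree 4.
Fitting a degree-4 polynomial gives Q(t) = t^4 + 4t³ - 2t² + 2t - 2.
Then Q(7) = 3687.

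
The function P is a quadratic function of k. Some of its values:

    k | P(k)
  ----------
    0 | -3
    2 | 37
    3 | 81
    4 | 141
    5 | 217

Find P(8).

Write P(k) = ak² + bk + c; the 5 given values yield a linear system in the 3 coefficients.
Solving, P(k) = 8k² + 4k - 3.
Then P(8) = 541.

541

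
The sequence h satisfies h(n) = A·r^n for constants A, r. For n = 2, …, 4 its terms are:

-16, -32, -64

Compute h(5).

Consecutive ratio: -32/(-16) = 2, and -64/(-32) = 2, so r = 2.
Then A·2^2 = -16 gives A = -4, and h(n) = -4·2^n.
h(5) = -4·2^5 = -128.

-128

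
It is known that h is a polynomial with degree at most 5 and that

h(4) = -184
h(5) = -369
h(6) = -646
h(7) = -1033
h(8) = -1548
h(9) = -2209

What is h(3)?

-73

First differences: -185, -277, -387, -515, -661. Second differences: -92, -110, -128, -146. Third differences: -18, -18, -18.
Level-3 differences are constant, so h has degree 3.
Fitting a degree-3 polynomial gives h(k) = -3k³ - k² + 7k - 4.
Then h(3) = -73.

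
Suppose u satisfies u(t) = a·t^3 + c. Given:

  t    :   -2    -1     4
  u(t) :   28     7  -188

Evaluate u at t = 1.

1

From u(-2) = 28 and u(-1) = 7: -8a + c = 28 and -1a + c = 7.
Subtracting: 7a = -21, so a = -3; then c = 28 − (-3)·(-8) = 4.
So u(t) = -3t³ + 4, and u(1) = 1.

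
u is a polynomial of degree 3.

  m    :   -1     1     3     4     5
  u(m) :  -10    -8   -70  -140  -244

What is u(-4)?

Write u(m) = am³ + bm² + cm + d; the 5 given values yield a linear system in the 4 coefficients.
Solving, u(m) = -m³ - 5m² + 2m - 4.
Then u(-4) = -28.

-28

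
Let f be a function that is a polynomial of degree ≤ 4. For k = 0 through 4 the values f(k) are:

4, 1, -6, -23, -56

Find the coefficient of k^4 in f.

0

Write f(k) = ak^4 + bk³ + ck² + dk + e; the 5 given values yield a linear system in the 5 coefficients.
Solving, the leading coefficient vanishes, and f(k) = -k³ + k² - 3k + 4.
The coefficient of k^4 is 0.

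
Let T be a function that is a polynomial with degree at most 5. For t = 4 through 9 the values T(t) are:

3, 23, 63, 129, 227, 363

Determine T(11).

First differences: 20, 40, 66, 98, 136. Second differences: 20, 26, 32, 38. Third differences: 6, 6, 6.
Level-3 differences are constant, so T has degree 3.
Fitting a degree-3 polynomial gives T(t) = t³ - 5t² + 4t + 3.
Then T(11) = 773.

773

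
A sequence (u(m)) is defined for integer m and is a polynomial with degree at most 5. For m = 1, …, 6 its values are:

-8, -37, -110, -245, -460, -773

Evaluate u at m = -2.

-5

First differences: -29, -73, -135, -215, -313. Second differences: -44, -62, -80, -98. Third differences: -18, -18, -18.
Level-3 differences are constant, so u has degree 3.
Fitting a degree-3 polynomial gives u(m) = -3m³ - 4m² + 4m - 5.
Then u(-2) = -5.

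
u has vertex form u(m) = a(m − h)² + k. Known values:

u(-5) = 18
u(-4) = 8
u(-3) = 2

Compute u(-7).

50

First differences -10, -6; second difference 4 = 2a, so a = 2.
Expanding, the m-coefficient is −2ah = -4h; matching it to the data gives h = -2, and then k = 0.
So u(m) = 2(m + 2)² + 0.
u(-7) = 2·(-5)² + 0 = 50.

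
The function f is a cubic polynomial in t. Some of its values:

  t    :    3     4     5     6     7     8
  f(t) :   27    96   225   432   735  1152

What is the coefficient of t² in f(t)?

First differences: 69, 129, 207, 303, 417. Second differences: 60, 78, 96, 114. Third differences: 18, 18, 18.
Level-3 differences are constant, so f has degree 3.
Fitting a degree-3 polynomial gives f(t) = 3t³ - 6t².
The coefficient of t² is -6.

-6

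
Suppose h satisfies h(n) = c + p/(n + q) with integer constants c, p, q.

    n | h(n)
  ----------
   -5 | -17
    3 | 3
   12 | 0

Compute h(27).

-1

(h(n) − c)(n + q) = p for each data point; the three points give a linear system in c and q, then p follows.
Solving: c = -2, q = 3, p = 30, so h(n) = -2 + 30/(n + 3).
Then h(27) = -2 + 30/30 = -1.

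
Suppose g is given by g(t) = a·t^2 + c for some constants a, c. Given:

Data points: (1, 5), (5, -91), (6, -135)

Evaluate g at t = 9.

-315

From g(1) = 5 and g(5) = -91: 1a + c = 5 and 25a + c = -91.
Subtracting: 24a = -96, so a = -4; then c = 5 − (-4)·1 = 9.
So g(t) = -4t² + 9, and g(9) = -315.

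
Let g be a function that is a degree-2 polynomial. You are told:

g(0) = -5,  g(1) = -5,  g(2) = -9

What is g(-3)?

-29

Write g(m) = am² + bm + c; the 3 given values yield a linear system in the 3 coefficients.
Solving, g(m) = -2m² + 2m - 5.
Then g(-3) = -29.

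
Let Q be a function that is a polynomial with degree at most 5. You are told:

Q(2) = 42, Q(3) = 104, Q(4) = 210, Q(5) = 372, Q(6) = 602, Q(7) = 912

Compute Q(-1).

First differences: 62, 106, 162, 230, 310. Second differences: 44, 56, 68, 80. Third differences: 12, 12, 12.
Level-3 differences are constant, so Q has degree 3.
Fitting a degree-3 polynomial gives Q(t) = 2t³ + 4t² + 4t + 2.
Then Q(-1) = 0.

0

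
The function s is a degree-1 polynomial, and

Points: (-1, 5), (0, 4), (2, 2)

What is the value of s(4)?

0

Write s(m) = am + b; the 3 given values yield a linear system in the 2 coefficients.
Solving, s(m) = -m + 4.
Then s(4) = 0.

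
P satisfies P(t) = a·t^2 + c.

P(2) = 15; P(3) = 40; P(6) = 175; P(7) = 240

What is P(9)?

400

From P(2) = 15 and P(3) = 40: 4a + c = 15 and 9a + c = 40.
Subtracting: 5a = 25, so a = 5; then c = 15 − 5·4 = -5.
So P(t) = 5t² − 5, and P(9) = 400.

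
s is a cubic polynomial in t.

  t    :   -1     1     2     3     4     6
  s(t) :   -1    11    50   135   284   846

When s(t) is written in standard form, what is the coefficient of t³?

Write s(t) = at³ + bt² + ct + d; the 6 given values yield a linear system in the 4 coefficients.
Solving, s(t) = 3t³ + 5t² + 3t.
The coefficient of t³ is 3.

3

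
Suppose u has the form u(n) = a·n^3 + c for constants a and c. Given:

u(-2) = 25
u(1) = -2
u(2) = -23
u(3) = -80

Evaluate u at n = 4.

From u(-2) = 25 and u(1) = -2: -8a + c = 25 and 1a + c = -2.
Subtracting: 9a = -27, so a = -3; then c = 25 − (-3)·(-8) = 1.
So u(n) = -3n³ + 1, and u(4) = -191.

-191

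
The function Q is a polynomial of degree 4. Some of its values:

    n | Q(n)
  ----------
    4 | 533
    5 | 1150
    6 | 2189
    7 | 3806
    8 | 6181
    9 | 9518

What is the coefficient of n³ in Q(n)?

Write Q(n) = an^4 + bn³ + cn² + dn + e; the 6 given values yield a linear system in the 5 coefficients.
Solving, Q(n) = n^4 + 4n³ + 4n + 5.
The coefficient of n³ is 4.

4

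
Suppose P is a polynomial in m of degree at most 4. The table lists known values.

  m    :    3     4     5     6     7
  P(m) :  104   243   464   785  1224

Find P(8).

1799

Write P(m) = am^4 + bm³ + cm² + dm + e; the 5 given values yield a linear system in the 5 coefficients.
Solving, the leading coefficient vanishes, and P(m) = 3m³ + 5m² - 7m - 1.
Then P(8) = 1799.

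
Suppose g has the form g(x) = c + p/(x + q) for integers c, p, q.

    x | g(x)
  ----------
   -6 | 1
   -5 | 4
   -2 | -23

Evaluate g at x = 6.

(g(x) − c)(x + q) = p for each data point; the three points give a linear system in c and q, then p follows.
Solving: c = -5, q = 3, p = -18, so g(x) = -5 − 18/(x + 3).
Then g(6) = -5 − 18/9 = -7.

-7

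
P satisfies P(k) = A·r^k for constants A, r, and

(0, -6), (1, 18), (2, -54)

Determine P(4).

Consecutive ratio: 18/(-6) = -3, and -54/18 = -3, so r = -3.
Then A·(-3)^0 = -6 gives A = -6, and P(k) = -6·(-3)^k.
P(4) = -6·(-3)^4 = -486.

-486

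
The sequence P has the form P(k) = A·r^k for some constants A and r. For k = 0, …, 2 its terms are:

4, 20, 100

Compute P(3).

Consecutive ratio: 20/4 = 5, and 100/20 = 5, so r = 5.
Then A·5^0 = 4 gives A = 4, and P(k) = 4·5^k.
P(3) = 4·5^3 = 500.

500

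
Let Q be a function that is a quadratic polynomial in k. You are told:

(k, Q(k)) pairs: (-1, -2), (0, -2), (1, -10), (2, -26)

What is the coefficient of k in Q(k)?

-4

First differences: 0, -8, -16. Second differences: -8, -8.
Level-2 differences are constant, so Q has degree 2.
Fitting a degree-2 polynomial gives Q(k) = -4k² - 4k - 2.
The coefficient of k is -4.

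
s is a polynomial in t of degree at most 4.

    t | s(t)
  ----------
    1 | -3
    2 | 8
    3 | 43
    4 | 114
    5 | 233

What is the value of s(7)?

First differences: 11, 35, 71, 119. Second differences: 24, 36, 48. Third differences: 12, 12.
Level-3 differences are constant, so s has degree 3.
Fitting a degree-3 polynomial gives s(t) = 2t³ - 3t - 2.
Then s(7) = 663.

663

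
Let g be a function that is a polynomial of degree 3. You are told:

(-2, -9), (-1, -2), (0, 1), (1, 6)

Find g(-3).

-26

Write g(t) = at³ + bt² + ct + d; the 4 given values yield a linear system in the 4 coefficients.
Solving, g(t) = t³ + t² + 3t + 1.
Then g(-3) = -26.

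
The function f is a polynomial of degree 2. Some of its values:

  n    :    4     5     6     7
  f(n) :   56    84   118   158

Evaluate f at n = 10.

314

First differences: 28, 34, 40. Second differences: 6, 6.
Level-2 differences are constant, so f has degree 2.
Fitting a degree-2 polynomial gives f(n) = 3n² + n + 4.
Then f(10) = 314.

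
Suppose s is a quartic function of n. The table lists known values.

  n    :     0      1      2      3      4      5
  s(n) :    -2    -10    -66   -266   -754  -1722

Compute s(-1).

6

First differences: -8, -56, -200, -488, -968. Second differences: -48, -144, -288, -480. Third differences: -96, -144, -192. Fourth differences: -48, -48.
Level-4 differences are constant, so s has degree 4.
Fitting a degree-4 polynomial gives s(n) = -2n^4 - 4n³ + 2n² - 4n - 2.
Then s(-1) = 6.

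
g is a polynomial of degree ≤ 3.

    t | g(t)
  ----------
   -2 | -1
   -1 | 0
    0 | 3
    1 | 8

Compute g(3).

First differences: 1, 3, 5. Second differences: 2, 2.
Level-2 differences are constant, so g has degree 2.
Fitting a degree-2 polynomial gives g(t) = t² + 4t + 3.
Then g(3) = 24.

24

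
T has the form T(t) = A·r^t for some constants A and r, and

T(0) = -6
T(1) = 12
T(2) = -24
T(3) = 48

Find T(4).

-96

Consecutive ratio: 12/(-6) = -2, and -24/12 = -2, so r = -2.
Then A·(-2)^0 = -6 gives A = -6, and T(t) = -6·(-2)^t.
T(4) = -6·(-2)^4 = -96.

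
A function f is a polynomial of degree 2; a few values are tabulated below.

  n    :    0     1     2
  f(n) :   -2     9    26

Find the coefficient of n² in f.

Write f(n) = an² + bn + c; the 3 given values yield a linear system in the 3 coefficients.
Solving, f(n) = 3n² + 8n - 2.
The coefficient of n² is 3.

3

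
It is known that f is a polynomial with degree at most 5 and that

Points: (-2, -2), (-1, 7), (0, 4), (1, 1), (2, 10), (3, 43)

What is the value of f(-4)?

-104

Write f(x) = ax^5 + bx^4 + cx³ + dx² + ex + p; the 6 given values yield a linear system in the 6 coefficients.
Solving, the top 2 coefficients vanish, and f(x) = 2x³ - 5x + 4.
Then f(-4) = -104.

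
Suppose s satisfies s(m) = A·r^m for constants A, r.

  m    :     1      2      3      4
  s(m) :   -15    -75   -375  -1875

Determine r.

5

Consecutive ratio: -75/(-15) = 5, and -375/(-75) = 5, so r = 5.
Then A·5^1 = -15 gives A = -3, and s(m) = -3·5^m.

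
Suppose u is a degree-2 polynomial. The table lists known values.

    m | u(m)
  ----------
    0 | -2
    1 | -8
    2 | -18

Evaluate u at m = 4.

Write u(m) = am² + bm + c; the 3 given values yield a linear system in the 3 coefficients.
Solving, u(m) = -2m² - 4m - 2.
Then u(4) = -50.

-50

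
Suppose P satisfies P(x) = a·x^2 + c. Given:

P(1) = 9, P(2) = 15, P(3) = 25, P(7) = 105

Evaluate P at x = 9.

From P(1) = 9 and P(2) = 15: 1a + c = 9 and 4a + c = 15.
Subtracting: 3a = 6, so a = 2; then c = 9 − 2·1 = 7.
So P(x) = 2x² + 7, and P(9) = 169.

169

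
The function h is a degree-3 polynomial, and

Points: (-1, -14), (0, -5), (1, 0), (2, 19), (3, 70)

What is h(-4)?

-245

First differences: 9, 5, 19, 51. Second differences: -4, 14, 32. Third differences: 18, 18.
Level-3 differences are constant, so h has degree 3.
Fitting a degree-3 polynomial gives h(m) = 3m³ - 2m² + 4m - 5.
Then h(-4) = -245.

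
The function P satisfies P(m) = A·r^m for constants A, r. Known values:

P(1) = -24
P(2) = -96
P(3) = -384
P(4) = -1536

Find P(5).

-6144

Consecutive ratio: -96/(-24) = 4, and -384/(-96) = 4, so r = 4.
Then A·4^1 = -24 gives A = -6, and P(m) = -6·4^m.
P(5) = -6·4^5 = -6144.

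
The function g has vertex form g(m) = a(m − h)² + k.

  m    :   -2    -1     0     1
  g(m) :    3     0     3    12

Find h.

First differences -3, 3, 9; second difference 6 = 2a, so a = 3.
Expanding, the m-coefficient is −2ah = -6h; matching it to the data gives h = -1, and then k = 0.
So g(m) = 3(m + 1)² + 0.
Hence h = -1.

-1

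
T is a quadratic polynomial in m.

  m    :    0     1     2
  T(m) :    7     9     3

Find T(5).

-63

Write T(m) = am² + bm + c; the 3 given values yield a linear system in the 3 coefficients.
Solving, T(m) = -4m² + 6m + 7.
Then T(5) = -63.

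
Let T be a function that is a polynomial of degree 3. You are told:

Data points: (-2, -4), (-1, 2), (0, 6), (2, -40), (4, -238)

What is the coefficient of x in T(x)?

-1

Write T(x) = ax³ + bx² + cx + d; the 5 given values yield a linear system in the 4 coefficients.
Solving, T(x) = -2x³ - 7x² - x + 6.
The coefficient of x is -1.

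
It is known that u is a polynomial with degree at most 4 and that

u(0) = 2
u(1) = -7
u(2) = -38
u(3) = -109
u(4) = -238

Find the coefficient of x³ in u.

-3

First differences: -9, -31, -71, -129. Second differences: -22, -40, -58. Third differences: -18, -18.
Level-3 differences are constant, so u has degree 3.
Fitting a degree-3 polynomial gives u(x) = -3x³ - 2x² - 4x + 2.
The coefficient of x³ is -3.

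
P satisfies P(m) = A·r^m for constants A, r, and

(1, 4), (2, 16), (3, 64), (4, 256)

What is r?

Consecutive ratio: 16/4 = 4, and 64/16 = 4, so r = 4.
Then A·4^1 = 4 gives A = 1, and P(m) = 1·4^m.

4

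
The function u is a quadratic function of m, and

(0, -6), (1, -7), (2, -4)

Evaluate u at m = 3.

3

Write u(m) = am² + bm + c; the 3 given values yield a linear system in the 3 coefficients.
Solving, u(m) = 2m² - 3m - 6.
Then u(3) = 3.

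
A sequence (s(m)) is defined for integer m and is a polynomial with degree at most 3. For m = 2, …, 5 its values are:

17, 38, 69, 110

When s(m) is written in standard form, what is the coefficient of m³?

0

First differences: 21, 31, 41. Second differences: 10, 10.
Level-2 differences are constant, so s has degree 2.
Fitting a degree-2 polynomial gives s(m) = 5m² - 4m + 5.
The coefficient of m³ is 0.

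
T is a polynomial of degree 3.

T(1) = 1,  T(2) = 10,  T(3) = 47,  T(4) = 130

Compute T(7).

Write T(x) = ax³ + bx² + cx + d; the 4 given values yield a linear system in the 4 coefficients.
Solving, T(x) = 3x³ - 4x² + 2.
Then T(7) = 835.

835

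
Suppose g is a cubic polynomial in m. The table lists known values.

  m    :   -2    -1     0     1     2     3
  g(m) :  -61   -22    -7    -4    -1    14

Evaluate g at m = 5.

First differences: 39, 15, 3, 3, 15. Second differences: -24, -12, 0, 12. Third differences: 12, 12, 12.
Level-3 differences are constant, so g has degree 3.
Fitting a degree-3 polynomial gives g(m) = 2m³ - 6m² + 7m - 7.
Then g(5) = 128.

128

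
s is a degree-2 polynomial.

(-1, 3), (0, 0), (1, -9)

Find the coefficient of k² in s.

Write s(k) = ak² + bk + c; the 3 given values yield a linear system in the 3 coefficients.
Solving, s(k) = -3k² - 6k.
The coefficient of k² is -3.

-3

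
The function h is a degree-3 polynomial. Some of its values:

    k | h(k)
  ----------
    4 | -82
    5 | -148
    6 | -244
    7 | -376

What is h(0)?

2

Write h(k) = ak³ + bk² + ck + d; the 4 given values yield a linear system in the 4 coefficients.
Solving, h(k) = -k³ - 5k + 2.
The constant term is h(0) = 2.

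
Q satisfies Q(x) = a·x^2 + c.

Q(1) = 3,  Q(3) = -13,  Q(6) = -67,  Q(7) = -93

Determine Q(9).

From Q(1) = 3 and Q(3) = -13: 1a + c = 3 and 9a + c = -13.
Subtracting: 8a = -16, so a = -2; then c = 3 − (-2)·1 = 5.
So Q(x) = -2x² + 5, and Q(9) = -157.

-157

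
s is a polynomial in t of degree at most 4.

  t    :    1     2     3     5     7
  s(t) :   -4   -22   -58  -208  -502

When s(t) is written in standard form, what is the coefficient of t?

Write s(t) = at^4 + bt³ + ct² + dt + e; the 5 given values yield a linear system in the 5 coefficients.
Solving, the leading coefficient vanishes, and s(t) = -t³ - 3t² - 2t + 2.
The coefficient of t is -2.

-2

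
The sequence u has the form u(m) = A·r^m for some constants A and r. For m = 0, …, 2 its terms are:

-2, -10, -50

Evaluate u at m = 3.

-250

Consecutive ratio: -10/(-2) = 5, and -50/(-10) = 5, so r = 5.
Then A·5^0 = -2 gives A = -2, and u(m) = -2·5^m.
u(3) = -2·5^3 = -250.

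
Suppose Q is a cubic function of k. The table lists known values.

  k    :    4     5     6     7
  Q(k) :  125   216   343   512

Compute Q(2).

Write Q(k) = ak³ + bk² + ck + d; the 4 given values yield a linear system in the 4 coefficients.
Solving, Q(k) = k³ + 3k² + 3k + 1.
Then Q(2) = 27.

27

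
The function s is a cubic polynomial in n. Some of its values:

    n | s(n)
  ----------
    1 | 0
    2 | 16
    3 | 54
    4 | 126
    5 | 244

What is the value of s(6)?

First differences: 16, 38, 72, 118. Second differences: 22, 34, 46. Third differences: 12, 12.
Level-3 differences are constant, so s has degree 3.
Extending the table by one column gives the next first difference 176, so s(6) = 244 + 176 = 420.

420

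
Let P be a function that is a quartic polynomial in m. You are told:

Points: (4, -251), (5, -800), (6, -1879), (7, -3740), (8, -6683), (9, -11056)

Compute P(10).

First differences: -549, -1079, -1861, -2943, -4373. Second differences: -530, -782, -1082, -1430. Third differences: -252, -300, -348. Fourth differences: -48, -48.
Level-4 differences are constant, so P has degree 4.
Fitting a degree-4 polynomial gives P(m) = -2m^4 + 2m³ + 7m² + 4m + 5.
Then P(10) = -17255.

-17255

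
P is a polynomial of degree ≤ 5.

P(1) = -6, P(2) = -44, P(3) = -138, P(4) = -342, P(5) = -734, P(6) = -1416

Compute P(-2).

Write P(x) = ax^5 + bx^4 + cx³ + dx² + ex + p; the 6 given values yield a linear system in the 6 coefficients.
Solving, the leading coefficient vanishes, and P(x) = -x^4 + x³ - 9x² - 3x + 6.
Then P(-2) = -48.

-48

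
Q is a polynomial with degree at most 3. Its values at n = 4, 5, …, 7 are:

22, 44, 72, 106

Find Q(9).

192

First differences: 22, 28, 34. Second differences: 6, 6.
Level-2 differences are constant, so Q has degree 2.
Fitting a degree-2 polynomial gives Q(n) = 3n² - 5n - 6.
Then Q(9) = 192.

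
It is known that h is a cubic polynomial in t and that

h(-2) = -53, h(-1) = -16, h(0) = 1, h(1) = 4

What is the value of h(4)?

Write h(t) = at³ + bt² + ct + d; the 4 given values yield a linear system in the 4 coefficients.
Solving, h(t) = t³ - 7t² + 9t + 1.
Then h(4) = -11.

-11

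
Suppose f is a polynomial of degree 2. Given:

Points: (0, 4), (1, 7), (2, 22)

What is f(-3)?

Write f(m) = am² + bm + c; the 3 given values yield a linear system in the 3 coefficients.
Solving, f(m) = 6m² - 3m + 4.
Then f(-3) = 67.

67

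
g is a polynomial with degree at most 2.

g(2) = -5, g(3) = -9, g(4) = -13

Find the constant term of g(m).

Write g(m) = am² + bm + c; the 3 given values yield a linear system in the 3 coefficients.
Solving, the leading coefficient vanishes, and g(m) = -4m + 3.
The constant term is g(0) = 3.

3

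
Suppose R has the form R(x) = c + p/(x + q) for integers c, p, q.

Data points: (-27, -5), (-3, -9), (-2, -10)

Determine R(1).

-19

(R(x) − c)(x + q) = p for each data point; the three points give a linear system in c and q, then p follows.
Solving: c = -4, q = -3, p = 30, so R(x) = -4 + 30/(x − 3).
Then R(1) = -4 + 30/(-2) = -19.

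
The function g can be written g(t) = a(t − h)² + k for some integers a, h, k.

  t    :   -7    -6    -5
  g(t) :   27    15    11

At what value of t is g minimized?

-5

First differences -12, -4; second difference 8 = 2a, so a = 4.
Expanding, the t-coefficient is −2ah = -8h; matching it to the data gives h = -5, and then k = 11.
So g(t) = 4(t + 5)² + 11.
Hence h = -5.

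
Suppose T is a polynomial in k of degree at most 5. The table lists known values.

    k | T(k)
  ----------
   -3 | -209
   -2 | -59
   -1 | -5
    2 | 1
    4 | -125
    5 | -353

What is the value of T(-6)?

Write T(k) = ak^5 + bk^4 + ck³ + dk² + ek + p; the 6 given values yield a linear system in the 6 coefficients.
Solving, the leading coefficient vanishes, and T(k) = -k^4 + 3k³ - 5k² + 3k + 7.
Then T(-6) = -2135.

-2135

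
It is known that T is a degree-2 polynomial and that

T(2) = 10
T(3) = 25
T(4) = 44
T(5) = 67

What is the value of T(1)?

First differences: 15, 19, 23. Second differences: 4, 4.
Level-2 differences are constant, so T has degree 2.
Fitting a degree-2 polynomial gives T(k) = 2k² + 5k - 8.
Then T(1) = -1.

-1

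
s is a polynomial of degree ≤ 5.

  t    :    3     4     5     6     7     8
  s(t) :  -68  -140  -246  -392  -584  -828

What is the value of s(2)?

Write s(t) = at^5 + bt^4 + ct³ + dt² + et + p; the 6 given values yield a linear system in the 6 coefficients.
Solving, the top 2 coefficients vanish, and s(t) = -t³ - 5t² + 4.
Then s(2) = -24.

-24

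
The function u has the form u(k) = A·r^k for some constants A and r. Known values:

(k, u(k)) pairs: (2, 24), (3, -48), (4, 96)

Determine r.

Consecutive ratio: -48/24 = -2, and 96/(-48) = -2, so r = -2.
Then A·(-2)^2 = 24 gives A = 6, and u(k) = 6·(-2)^k.

-2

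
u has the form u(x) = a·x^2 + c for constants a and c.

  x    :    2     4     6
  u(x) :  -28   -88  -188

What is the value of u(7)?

From u(2) = -28 and u(4) = -88: 4a + c = -28 and 16a + c = -88.
Subtracting: 12a = -60, so a = -5; then c = -28 − (-5)·4 = -8.
So u(x) = -5x² − 8, and u(7) = -253.

-253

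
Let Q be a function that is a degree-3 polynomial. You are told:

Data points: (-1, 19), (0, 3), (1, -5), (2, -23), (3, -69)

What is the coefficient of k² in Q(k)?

First differences: -16, -8, -18, -46. Second differences: 8, -10, -28. Third differences: -18, -18.
Level-3 differences are constant, so Q has degree 3.
Fitting a degree-3 polynomial gives Q(k) = -3k³ + 4k² - 9k + 3.
The coefficient of k² is 4.

4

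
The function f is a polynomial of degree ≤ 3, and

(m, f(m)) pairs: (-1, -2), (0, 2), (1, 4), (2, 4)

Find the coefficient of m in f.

3

First differences: 4, 2, 0. Second differences: -2, -2.
Level-2 differences are constant, so f has degree 2.
Fitting a degree-2 polynomial gives f(m) = -m² + 3m + 2.
The coefficient of m is 3.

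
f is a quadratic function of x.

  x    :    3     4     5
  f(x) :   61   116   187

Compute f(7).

377

Write f(x) = ax² + bx + c; the 3 given values yield a linear system in the 3 coefficients.
Solving, f(x) = 8x² - x - 8.
Then f(7) = 377.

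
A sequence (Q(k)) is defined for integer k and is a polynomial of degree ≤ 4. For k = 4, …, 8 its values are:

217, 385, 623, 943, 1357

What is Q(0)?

First differences: 168, 238, 320, 414. Second differences: 70, 82, 94. Third differences: 12, 12.
Level-3 differences are constant, so Q has degree 3.
Fitting a degree-3 polynomial gives Q(k) = 2k³ + 5k² + k + 5.
The constant term is Q(0) = 5.

5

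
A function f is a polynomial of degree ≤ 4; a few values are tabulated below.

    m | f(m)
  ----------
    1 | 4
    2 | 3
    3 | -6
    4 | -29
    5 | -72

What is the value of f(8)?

-381

First differences: -1, -9, -23, -43. Second differences: -8, -14, -20. Third differences: -6, -6.
Level-3 differences are constant, so f has degree 3.
Fitting a degree-3 polynomial gives f(m) = -m³ + 2m² + 3.
Then f(8) = -381.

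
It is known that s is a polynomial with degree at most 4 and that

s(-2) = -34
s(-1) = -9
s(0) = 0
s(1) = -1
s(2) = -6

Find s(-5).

-265

First differences: 25, 9, -1, -5. Second differences: -16, -10, -4. Third differences: 6, 6.
Level-3 differences are constant, so s has degree 3.
Fitting a degree-3 polynomial gives s(x) = x³ - 5x² + 3x.
Then s(-5) = -265.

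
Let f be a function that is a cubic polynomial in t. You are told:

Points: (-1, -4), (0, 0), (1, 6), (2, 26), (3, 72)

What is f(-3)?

First differences: 4, 6, 20, 46. Second differences: 2, 14, 26. Third differences: 12, 12.
Level-3 differences are constant, so f has degree 3.
Fitting a degree-3 polynomial gives f(t) = 2t³ + t² + 3t.
Then f(-3) = -54.

-54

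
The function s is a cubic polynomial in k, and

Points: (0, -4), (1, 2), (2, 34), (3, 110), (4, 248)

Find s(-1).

Write s(k) = ak³ + bk² + ck + d; the 5 given values yield a linear system in the 4 coefficients.
Solving, s(k) = 3k³ + 4k² - k - 4.
Then s(-1) = -2.

-2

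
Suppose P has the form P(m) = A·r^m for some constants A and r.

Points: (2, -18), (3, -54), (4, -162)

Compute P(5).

-486

Consecutive ratio: -54/(-18) = 3, and -162/(-54) = 3, so r = 3.
Then A·3^2 = -18 gives A = -2, and P(m) = -2·3^m.
P(5) = -2·3^5 = -486.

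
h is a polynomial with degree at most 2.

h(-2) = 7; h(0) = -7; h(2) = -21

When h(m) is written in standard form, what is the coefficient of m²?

Write h(m) = am² + bm + c; the 3 given values yield a linear system in the 3 coefficients.
Solving, the leading coefficient vanishes, and h(m) = -7m - 7.
The coefficient of m² is 0.

0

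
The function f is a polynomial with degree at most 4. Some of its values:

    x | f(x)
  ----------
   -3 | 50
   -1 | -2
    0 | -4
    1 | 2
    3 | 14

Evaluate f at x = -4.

Write f(x) = ax^4 + bx³ + cx² + dx + e; the 5 given values yield a linear system in the 5 coefficients.
Solving, the leading coefficient vanishes, and f(x) = -x³ + 4x² + 3x - 4.
Then f(-4) = 112.

112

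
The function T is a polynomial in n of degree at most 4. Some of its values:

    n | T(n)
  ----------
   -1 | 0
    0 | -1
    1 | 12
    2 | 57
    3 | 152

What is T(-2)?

First differences: -1, 13, 45, 95. Second differences: 14, 32, 50. Third differences: 18, 18.
Level-3 differences are constant, so T has degree 3.
Fitting a degree-3 polynomial gives T(n) = 3n³ + 7n² + 3n - 1.
Then T(-2) = -3.

-3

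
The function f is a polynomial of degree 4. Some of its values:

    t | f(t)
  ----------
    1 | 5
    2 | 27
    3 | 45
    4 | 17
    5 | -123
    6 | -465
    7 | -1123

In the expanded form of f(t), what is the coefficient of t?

First differences: 22, 18, -28, -140, -342, -658. Second differences: -4, -46, -112, -202, -316. Third differences: -42, -66, -90, -114. Fourth differences: -24, -24, -24.
Level-4 differences are constant, so f has degree 4.
Fitting a degree-4 polynomial gives f(t) = -t^4 + 3t³ + 5t² + t - 3.
The coefficient of t is 1.

1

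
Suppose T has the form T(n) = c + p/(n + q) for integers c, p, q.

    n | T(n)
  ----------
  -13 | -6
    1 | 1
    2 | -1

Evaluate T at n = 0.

7

(T(n) − c)(n + q) = p for each data point; the three points give a linear system in c and q, then p follows.
Solving: c = -5, q = 1, p = 12, so T(n) = -5 + 12/(n + 1).
Then T(0) = -5 + 12/1 = 7.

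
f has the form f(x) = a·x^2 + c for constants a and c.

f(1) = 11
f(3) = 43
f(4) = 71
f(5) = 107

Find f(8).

From f(1) = 11 and f(3) = 43: 1a + c = 11 and 9a + c = 43.
Subtracting: 8a = 32, so a = 4; then c = 11 − 4·1 = 7.
So f(x) = 4x² + 7, and f(8) = 263.

263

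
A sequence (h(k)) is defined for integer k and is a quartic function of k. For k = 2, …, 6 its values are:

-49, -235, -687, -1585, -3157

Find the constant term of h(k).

5

Write h(k) = ak^4 + bk³ + ck² + dk + e; the 5 given values yield a linear system in the 5 coefficients.
Solving, h(k) = -2k^4 - 2k³ - 5k² + 7k + 5.
The constant term is h(0) = 5.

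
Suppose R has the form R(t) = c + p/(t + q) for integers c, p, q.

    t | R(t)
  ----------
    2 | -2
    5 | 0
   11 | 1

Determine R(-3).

8

(R(t) − c)(t + q) = p for each data point; the three points give a linear system in c and q, then p follows.
Solving: c = 2, q = 1, p = -12, so R(t) = 2 − 12/(t + 1).
Then R(-3) = 2 − 12/(-2) = 8.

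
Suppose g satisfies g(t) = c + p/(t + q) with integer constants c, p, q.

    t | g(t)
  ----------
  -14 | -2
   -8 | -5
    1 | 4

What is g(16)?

(g(t) − c)(t + q) = p for each data point; the three points give a linear system in c and q, then p follows.
Solving: c = 0, q = 4, p = 20, so g(t) = 20/(t + 4).
Then g(16) = 0 + 20/20 = 1.

1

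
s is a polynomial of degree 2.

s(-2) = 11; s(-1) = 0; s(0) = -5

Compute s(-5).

80

Write s(k) = ak² + bk + c; the 3 given values yield a linear system in the 3 coefficients.
Solving, s(k) = 3k² - 2k - 5.
Then s(-5) = 80.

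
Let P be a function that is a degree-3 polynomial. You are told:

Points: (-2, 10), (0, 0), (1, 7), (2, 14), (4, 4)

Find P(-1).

-1

Write P(n) = an³ + bn² + cn + d; the 5 given values yield a linear system in the 4 coefficients.
Solving, P(n) = -n³ + 3n² + 5n.
Then P(-1) = -1.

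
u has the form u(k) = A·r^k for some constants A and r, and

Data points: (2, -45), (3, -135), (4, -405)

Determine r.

3

Consecutive ratio: -135/(-45) = 3, and -405/(-135) = 3, so r = 3.
Then A·3^2 = -45 gives A = -5, and u(k) = -5·3^k.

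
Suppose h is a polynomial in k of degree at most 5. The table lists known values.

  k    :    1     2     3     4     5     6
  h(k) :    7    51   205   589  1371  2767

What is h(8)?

8505

First differences: 44, 154, 384, 782, 1396. Second differences: 110, 230, 398, 614. Third differences: 120, 168, 216. Fourth differences: 48, 48.
Level-4 differences are constant, so h has degree 4.
Fitting a degree-4 polynomial gives h(k) = 2k^4 + 5k² - k + 1.
Then h(8) = 8505.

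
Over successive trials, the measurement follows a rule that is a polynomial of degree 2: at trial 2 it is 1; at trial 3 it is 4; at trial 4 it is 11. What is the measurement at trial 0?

7

Write the value at k as s(k).
Write s(k) = ak² + bk + c; the 3 given values yield a linear system in the 3 coefficients.
Solving, s(k) = 2k² - 7k + 7.
Then s(0) = 7.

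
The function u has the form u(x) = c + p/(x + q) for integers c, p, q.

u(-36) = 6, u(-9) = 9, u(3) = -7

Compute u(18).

(u(x) − c)(x + q) = p for each data point; the three points give a linear system in c and q, then p follows.
Solving: c = 5, q = 0, p = -36, so u(x) = 5 − 36/(x + 0).
Then u(18) = 5 − 36/18 = 3.

3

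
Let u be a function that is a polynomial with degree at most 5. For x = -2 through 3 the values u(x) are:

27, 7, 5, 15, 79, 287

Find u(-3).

Write u(x) = ax^5 + bx^4 + cx³ + dx² + ex + p; the 6 given values yield a linear system in the 6 coefficients.
Solving, the leading coefficient vanishes, and u(x) = 2x^4 + 3x³ + 4x² + x + 5.
Then u(-3) = 119.

119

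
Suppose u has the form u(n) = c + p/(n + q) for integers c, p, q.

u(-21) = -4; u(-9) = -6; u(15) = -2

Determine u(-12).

(u(n) − c)(n + q) = p for each data point; the three points give a linear system in c and q, then p follows.
Solving: c = -3, q = 3, p = 18, so u(n) = -3 + 18/(n + 3).
Then u(-12) = -3 + 18/(-9) = -5.

-5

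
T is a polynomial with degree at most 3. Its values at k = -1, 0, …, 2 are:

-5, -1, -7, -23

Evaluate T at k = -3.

First differences: 4, -6, -16. Second differences: -10, -10.
Level-2 differences are constant, so T has degree 2.
Fitting a degree-2 polynomial gives T(k) = -5k² - k - 1.
Then T(-3) = -43.

-43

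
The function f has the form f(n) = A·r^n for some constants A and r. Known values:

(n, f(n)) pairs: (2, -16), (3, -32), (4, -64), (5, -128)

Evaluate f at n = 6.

-256

Consecutive ratio: -32/(-16) = 2, and -64/(-32) = 2, so r = 2.
Then A·2^2 = -16 gives A = -4, and f(n) = -4·2^n.
f(6) = -4·2^6 = -256.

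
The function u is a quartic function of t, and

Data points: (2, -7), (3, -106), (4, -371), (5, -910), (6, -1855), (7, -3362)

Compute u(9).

-8806

First differences: -99, -265, -539, -945, -1507. Second differences: -166, -274, -406, -562. Third differences: -108, -132, -156. Fourth differences: -24, -24.
Level-4 differences are constant, so u has degree 4.
Fitting a degree-4 polynomial gives u(t) = -t^4 - 4t³ + 8t² + 2t + 5.
Then u(9) = -8806.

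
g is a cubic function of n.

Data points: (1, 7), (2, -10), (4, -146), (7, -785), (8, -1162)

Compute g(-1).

Write g(n) = an³ + bn² + cn + d; the 5 given values yield a linear system in the 4 coefficients.
Solving, g(n) = -2n³ - 3n² + 6n + 6.
Then g(-1) = -1.

-1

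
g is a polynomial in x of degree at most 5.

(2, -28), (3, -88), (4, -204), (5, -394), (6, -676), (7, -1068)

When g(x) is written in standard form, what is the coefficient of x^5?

0

First differences: -60, -116, -190, -282, -392. Second differences: -56, -74, -92, -110. Third differences: -18, -18, -18.
Level-3 differences are constant, so g has degree 3.
Fitting a degree-3 polynomial gives g(x) = -3x³ - x² + 2x - 4.
The coefficient of x^5 is 0.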